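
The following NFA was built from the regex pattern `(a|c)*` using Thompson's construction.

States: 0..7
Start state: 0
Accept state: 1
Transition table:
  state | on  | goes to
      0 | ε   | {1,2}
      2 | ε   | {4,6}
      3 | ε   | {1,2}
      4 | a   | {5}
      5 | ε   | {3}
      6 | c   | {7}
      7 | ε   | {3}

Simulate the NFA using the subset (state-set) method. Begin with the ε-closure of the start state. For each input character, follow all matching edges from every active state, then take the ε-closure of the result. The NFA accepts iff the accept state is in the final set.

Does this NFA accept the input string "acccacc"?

Answer: ACCEPT

Derivation:
S₀ = ε-closure({0}) = {0,1,2,4,6}
'a' @ 1: {1,2,3,4,5,6}  [accepting]
'c' @ 2: {1,2,3,4,6,7}  [accepting]
'c' @ 3: {1,2,3,4,6,7}  [accepting]
'c' @ 4: {1,2,3,4,6,7}  [accepting]
'a' @ 5: {1,2,3,4,5,6}  [accepting]
'c' @ 6: {1,2,3,4,6,7}  [accepting]
'c' @ 7: {1,2,3,4,6,7}  [accepting]
end set {1,2,3,4,6,7} — state 1 in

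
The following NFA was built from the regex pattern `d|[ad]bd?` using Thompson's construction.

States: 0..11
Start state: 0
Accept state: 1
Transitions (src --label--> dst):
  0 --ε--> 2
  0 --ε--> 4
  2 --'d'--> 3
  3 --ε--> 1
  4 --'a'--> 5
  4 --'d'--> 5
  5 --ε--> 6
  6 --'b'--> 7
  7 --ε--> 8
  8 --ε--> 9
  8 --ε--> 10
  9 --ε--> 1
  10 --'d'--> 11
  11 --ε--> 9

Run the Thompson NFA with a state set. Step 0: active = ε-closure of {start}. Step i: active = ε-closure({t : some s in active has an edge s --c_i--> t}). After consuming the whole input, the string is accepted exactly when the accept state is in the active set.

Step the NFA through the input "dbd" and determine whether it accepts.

Answer: ACCEPT

Trace:
initial (ε-close {0}): {0,2,4}
'd' @ 1: {1,3,5,6}  [accepting]
'b' @ 2: {1,7,8,9,10}  [accepting]
'd' @ 3: {1,9,11}  [accepting]
after full input: {1,9,11}  (accept=1 in)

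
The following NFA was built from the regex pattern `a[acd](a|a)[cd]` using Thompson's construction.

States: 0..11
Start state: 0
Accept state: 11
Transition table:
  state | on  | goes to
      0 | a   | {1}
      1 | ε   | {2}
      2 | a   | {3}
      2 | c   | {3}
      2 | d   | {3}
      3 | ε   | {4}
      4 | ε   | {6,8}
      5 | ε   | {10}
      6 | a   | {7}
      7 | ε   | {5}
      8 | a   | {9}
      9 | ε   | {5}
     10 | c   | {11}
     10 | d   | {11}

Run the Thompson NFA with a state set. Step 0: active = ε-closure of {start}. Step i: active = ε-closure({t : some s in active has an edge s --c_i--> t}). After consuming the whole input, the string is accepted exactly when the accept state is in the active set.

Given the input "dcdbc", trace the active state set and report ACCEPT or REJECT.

S₀ = ε-closure({0}) = {0}
'd' @ 1: {}  — dead — no transitions
rest 'cdbc' ignored (set empty)
end set {} — state 11 not in

Answer: REJECT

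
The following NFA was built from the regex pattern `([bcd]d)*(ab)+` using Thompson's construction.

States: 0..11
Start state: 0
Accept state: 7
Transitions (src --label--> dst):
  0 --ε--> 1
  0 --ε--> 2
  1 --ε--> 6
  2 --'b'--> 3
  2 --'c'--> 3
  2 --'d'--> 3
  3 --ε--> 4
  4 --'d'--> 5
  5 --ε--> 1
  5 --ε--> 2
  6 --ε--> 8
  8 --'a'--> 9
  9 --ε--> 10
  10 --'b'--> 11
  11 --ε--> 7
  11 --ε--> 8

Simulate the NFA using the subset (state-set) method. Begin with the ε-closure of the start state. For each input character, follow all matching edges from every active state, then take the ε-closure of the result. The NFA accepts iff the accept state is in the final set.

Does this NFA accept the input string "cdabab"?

S₀ = ε-closure({0}) = {0,1,2,6,8}
'c' @ 1: {3,4}
'd' @ 2: {1,2,5,6,8}
'a' @ 3: {9,10}
'b' @ 4: {7,8,11}  [accepting]
'a' @ 5: {9,10}
'b' @ 6: {7,8,11}  [accepting]
after full input: {7,8,11}  (accept=7 in)

Answer: ACCEPT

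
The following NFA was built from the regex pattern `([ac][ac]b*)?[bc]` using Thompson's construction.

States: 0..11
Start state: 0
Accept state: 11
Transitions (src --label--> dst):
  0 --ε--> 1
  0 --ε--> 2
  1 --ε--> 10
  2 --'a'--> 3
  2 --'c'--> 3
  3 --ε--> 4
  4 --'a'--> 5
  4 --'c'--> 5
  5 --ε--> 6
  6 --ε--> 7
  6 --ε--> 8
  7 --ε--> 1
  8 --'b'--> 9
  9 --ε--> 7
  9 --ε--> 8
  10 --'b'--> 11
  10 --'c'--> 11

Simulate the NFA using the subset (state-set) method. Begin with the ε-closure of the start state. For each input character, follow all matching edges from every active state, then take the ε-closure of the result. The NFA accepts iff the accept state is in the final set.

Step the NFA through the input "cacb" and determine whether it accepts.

S₀ = ε-closure({0}) = {0,1,2,10}
'c' @ 1: {3,4,11}  ✓accept
'a' @ 2: {1,5,6,7,8,10}
'c' @ 3: {11}  ✓accept
'b' @ 4: {}  — no active states
final: {}; accept 11 not in set

Answer: REJECT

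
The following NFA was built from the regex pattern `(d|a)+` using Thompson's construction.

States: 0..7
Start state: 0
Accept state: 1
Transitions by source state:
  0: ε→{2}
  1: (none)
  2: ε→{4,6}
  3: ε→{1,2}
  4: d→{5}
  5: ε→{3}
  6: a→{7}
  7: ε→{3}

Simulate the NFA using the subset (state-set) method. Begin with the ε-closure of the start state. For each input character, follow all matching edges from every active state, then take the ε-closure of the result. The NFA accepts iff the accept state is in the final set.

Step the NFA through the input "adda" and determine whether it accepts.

S₀ = ε-closure({0}) = {0,2,4,6}
'a' @ 1: {1,2,3,4,6,7}  [accepting]
'd' @ 2: {1,2,3,4,5,6}  [accepting]
'd' @ 3: {1,2,3,4,5,6}  [accepting]
'a' @ 4: {1,2,3,4,6,7}  [accepting]
final: {1,2,3,4,6,7}; accept 1 in set

Answer: ACCEPT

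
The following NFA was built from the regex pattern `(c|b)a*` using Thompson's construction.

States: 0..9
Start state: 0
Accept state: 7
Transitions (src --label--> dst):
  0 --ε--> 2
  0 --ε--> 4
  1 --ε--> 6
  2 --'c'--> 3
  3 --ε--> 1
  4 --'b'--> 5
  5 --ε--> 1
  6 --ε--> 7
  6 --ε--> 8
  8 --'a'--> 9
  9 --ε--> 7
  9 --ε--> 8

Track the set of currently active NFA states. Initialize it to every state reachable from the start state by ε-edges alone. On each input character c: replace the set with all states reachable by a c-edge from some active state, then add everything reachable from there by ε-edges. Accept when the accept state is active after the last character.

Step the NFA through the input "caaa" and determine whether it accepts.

Answer: ACCEPT

Steps:
start: ε-closure({0}) = {0,2,4}
'c' @ 1: {1,3,6,7,8}  ✓accept
'a' @ 2: {7,8,9}  ✓accept
'a' @ 3: {7,8,9}  ✓accept
'a' @ 4: {7,8,9}  ✓accept
final: {7,8,9}; accept 7 in set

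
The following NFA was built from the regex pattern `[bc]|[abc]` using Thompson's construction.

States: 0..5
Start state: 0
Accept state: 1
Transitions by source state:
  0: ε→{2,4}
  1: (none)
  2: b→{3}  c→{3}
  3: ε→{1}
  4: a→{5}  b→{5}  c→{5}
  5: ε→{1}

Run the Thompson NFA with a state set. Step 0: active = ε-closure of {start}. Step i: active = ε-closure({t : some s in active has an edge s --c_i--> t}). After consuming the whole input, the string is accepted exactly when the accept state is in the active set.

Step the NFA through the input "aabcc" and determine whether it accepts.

start: ε-closure({0}) = {0,2,4}
'a' @ 1: {1,5}  [accepting]
'a' @ 2: {}  — no active states
rest 'bcc' ignored (set empty)
after full input: {}  (accept=1 not in)

Answer: REJECT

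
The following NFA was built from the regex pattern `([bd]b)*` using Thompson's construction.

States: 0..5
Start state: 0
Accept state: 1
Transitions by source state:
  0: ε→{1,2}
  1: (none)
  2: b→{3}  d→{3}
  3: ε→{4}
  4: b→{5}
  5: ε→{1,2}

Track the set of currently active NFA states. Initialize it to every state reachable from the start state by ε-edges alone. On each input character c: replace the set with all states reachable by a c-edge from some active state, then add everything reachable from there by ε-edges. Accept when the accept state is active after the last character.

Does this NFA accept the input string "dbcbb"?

initial (ε-close {0}): {0,1,2}
'd' @ 1: {3,4}
'b' @ 2: {1,2,5}  ✓accept
'c' @ 3: {}  — dead — no transitions
rest 'bb' ignored (set empty)
after full input: {}  (accept=1 not in)

Answer: REJECT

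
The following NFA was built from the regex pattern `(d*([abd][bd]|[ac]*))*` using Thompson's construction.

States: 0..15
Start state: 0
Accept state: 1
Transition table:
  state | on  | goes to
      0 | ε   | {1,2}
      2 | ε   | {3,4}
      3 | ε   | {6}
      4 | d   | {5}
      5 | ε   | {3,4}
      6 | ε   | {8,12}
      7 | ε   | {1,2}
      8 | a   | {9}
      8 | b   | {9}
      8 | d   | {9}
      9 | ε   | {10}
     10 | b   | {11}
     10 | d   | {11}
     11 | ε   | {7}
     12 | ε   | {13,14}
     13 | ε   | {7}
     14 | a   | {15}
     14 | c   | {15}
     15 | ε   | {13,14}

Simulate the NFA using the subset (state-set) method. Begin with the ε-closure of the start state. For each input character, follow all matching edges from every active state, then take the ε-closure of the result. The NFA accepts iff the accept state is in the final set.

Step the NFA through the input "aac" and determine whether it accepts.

Answer: ACCEPT

Steps:
start: ε-closure({0}) = {0,1,2,3,4,6,7,8,12,13,14}
'a' @ 1: {1,2,3,4,6,7,8,9,10,12,13,14,15}  ✓accept
'a' @ 2: {1,2,3,4,6,7,8,9,10,12,13,14,15}  ✓accept
'c' @ 3: {1,2,3,4,6,7,8,12,13,14,15}  ✓accept
final: {1,2,3,4,6,7,8,12,13,14,15}; accept 1 in set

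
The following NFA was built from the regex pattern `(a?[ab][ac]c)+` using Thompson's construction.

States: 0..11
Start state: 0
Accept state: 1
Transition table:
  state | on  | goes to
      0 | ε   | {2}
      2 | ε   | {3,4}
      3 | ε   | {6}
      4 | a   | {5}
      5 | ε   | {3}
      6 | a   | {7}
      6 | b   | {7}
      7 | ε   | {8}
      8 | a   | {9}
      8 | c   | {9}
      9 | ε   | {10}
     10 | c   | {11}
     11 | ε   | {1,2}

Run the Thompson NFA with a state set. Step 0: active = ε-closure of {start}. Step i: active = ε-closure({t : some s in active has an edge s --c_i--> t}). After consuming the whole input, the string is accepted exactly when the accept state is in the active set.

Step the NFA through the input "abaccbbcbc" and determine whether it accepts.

initial (ε-close {0}): {0,2,3,4,6}
'a' @ 1: {3,5,6,7,8}
'b' @ 2: {7,8}
'a' @ 3: {9,10}
'c' @ 4: {1,2,3,4,6,11}  (accept∈set)
'c' @ 5: {}  — no active states
rest 'bbcbc' ignored (set empty)
final: {}; accept 1 not in set

Answer: REJECT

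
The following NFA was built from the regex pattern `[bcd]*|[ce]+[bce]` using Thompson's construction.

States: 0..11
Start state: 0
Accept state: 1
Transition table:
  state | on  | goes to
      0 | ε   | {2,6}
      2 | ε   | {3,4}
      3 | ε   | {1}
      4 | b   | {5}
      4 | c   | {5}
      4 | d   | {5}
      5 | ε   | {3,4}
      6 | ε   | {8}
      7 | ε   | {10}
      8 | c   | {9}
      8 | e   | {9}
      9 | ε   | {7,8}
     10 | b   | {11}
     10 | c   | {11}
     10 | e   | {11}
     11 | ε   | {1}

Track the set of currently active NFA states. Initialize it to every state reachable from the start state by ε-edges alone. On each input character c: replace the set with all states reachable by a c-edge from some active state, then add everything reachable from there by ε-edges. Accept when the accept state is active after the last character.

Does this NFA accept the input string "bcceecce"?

S₀ = ε-closure({0}) = {0,1,2,3,4,6,8}
'b' @ 1: {1,3,4,5}  (accept∈set)
'c' @ 2: {1,3,4,5}  (accept∈set)
'c' @ 3: {1,3,4,5}  (accept∈set)
'e' @ 4: {}  — dead — no transitions
rest 'ecce' ignored (set empty)
end set {} — state 1 not in

Answer: REJECT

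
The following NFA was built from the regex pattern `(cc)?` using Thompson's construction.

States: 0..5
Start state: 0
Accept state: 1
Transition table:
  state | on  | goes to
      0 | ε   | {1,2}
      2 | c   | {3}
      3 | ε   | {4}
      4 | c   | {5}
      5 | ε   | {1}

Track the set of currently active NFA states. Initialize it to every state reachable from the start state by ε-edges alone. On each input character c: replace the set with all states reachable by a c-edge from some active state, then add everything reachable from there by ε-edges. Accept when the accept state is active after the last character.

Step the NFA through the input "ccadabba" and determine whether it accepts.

S₀ = ε-closure({0}) = {0,1,2}
'c' @ 1: {3,4}
'c' @ 2: {1,5}  (accept∈set)
'a' @ 3: {}  — no active states
rest 'dabba' ignored (set empty)
final: {}; accept 1 not in set

Answer: REJECT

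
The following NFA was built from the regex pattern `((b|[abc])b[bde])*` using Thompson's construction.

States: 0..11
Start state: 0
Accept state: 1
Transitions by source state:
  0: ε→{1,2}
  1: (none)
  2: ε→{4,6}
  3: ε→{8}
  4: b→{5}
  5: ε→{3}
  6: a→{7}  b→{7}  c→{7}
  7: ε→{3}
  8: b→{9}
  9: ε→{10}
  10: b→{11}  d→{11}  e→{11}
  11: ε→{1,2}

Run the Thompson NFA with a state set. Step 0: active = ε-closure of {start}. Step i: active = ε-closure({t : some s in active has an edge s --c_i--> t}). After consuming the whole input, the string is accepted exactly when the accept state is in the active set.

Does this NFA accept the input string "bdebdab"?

start: ε-closure({0}) = {0,1,2,4,6}
'b' @ 1: {3,5,7,8}
'd' @ 2: {}  — state set empty
rest 'ebdab' ignored (set empty)
after full input: {}  (accept=1 not in)

Answer: REJECT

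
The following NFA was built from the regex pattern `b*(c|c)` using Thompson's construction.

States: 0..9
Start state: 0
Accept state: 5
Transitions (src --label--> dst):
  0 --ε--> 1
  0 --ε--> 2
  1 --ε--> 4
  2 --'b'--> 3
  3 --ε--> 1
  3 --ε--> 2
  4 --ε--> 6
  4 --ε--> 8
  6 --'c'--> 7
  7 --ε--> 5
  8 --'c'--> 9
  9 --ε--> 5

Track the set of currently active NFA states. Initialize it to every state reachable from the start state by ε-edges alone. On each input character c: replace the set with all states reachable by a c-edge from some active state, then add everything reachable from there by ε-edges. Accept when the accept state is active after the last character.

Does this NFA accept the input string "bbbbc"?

Answer: ACCEPT

Trace:
initial (ε-close {0}): {0,1,2,4,6,8}
'b' @ 1: {1,2,3,4,6,8}
'b' @ 2: {1,2,3,4,6,8}
'b' @ 3: {1,2,3,4,6,8}
'b' @ 4: {1,2,3,4,6,8}
'c' @ 5: {5,7,9}  (accept∈set)
after full input: {5,7,9}  (accept=5 in)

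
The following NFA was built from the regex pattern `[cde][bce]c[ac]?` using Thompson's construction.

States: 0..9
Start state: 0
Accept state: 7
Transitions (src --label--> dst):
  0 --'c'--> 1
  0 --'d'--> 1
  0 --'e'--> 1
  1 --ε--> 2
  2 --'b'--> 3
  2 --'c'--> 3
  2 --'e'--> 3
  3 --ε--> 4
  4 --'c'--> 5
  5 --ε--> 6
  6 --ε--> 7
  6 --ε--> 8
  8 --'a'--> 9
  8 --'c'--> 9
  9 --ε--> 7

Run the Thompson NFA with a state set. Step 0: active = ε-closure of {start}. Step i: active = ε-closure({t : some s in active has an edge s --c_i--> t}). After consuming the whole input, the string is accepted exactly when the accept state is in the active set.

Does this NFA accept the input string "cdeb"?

Answer: REJECT

Derivation:
initial (ε-close {0}): {0}
'c' @ 1: {1,2}
'd' @ 2: {}  — no active states
rest 'eb' ignored (set empty)
final: {}; accept 7 not in set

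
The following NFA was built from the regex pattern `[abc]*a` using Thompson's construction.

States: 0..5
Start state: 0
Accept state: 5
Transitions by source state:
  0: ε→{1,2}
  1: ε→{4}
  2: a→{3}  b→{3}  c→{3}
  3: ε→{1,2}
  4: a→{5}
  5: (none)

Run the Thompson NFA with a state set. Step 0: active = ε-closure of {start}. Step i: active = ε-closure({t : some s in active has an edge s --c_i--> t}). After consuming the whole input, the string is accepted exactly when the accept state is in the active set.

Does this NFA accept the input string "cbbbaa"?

start: ε-closure({0}) = {0,1,2,4}
'c' @ 1: {1,2,3,4}
'b' @ 2: {1,2,3,4}
'b' @ 3: {1,2,3,4}
'b' @ 4: {1,2,3,4}
'a' @ 5: {1,2,3,4,5}  ✓accept
'a' @ 6: {1,2,3,4,5}  ✓accept
final: {1,2,3,4,5}; accept 5 in set

Answer: ACCEPT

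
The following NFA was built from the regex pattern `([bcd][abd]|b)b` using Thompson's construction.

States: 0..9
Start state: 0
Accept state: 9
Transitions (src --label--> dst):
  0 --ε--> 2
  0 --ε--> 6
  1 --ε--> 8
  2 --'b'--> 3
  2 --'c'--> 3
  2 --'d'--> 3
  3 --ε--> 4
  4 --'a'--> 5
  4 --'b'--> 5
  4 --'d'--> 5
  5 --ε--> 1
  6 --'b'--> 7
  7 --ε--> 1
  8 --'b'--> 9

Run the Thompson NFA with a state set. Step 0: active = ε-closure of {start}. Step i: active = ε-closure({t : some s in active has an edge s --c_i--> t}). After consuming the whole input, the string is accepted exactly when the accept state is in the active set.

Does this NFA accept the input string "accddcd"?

start: ε-closure({0}) = {0,2,6}
'a' @ 1: {}  — dead — no transitions
rest 'ccddcd' ignored (set empty)
final: {}; accept 9 not in set

Answer: REJECT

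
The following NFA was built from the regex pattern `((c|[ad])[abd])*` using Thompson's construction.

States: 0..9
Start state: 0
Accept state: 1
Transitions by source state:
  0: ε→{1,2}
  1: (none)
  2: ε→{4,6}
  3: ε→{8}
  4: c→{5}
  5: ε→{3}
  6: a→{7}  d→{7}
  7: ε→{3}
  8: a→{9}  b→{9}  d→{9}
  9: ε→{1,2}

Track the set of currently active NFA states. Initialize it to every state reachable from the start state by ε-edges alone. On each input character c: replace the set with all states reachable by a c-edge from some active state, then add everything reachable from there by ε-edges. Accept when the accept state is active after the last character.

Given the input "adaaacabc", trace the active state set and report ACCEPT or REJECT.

initial (ε-close {0}): {0,1,2,4,6}
'a' @ 1: {3,7,8}
'd' @ 2: {1,2,4,6,9}  ✓accept
'a' @ 3: {3,7,8}
'a' @ 4: {1,2,4,6,9}  ✓accept
'a' @ 5: {3,7,8}
'c' @ 6: {}  — no active states
rest 'abc' ignored (set empty)
end set {} — state 1 not in

Answer: REJECT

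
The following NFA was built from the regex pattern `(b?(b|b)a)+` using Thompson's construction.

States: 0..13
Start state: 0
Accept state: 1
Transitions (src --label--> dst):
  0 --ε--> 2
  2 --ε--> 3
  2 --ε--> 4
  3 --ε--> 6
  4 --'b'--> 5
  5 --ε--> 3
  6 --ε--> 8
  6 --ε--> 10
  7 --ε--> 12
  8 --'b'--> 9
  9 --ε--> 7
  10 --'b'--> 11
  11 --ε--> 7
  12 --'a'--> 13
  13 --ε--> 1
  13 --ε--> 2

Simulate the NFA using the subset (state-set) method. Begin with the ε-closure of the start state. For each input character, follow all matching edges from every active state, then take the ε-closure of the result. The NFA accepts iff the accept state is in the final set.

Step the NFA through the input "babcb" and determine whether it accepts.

Answer: REJECT

Steps:
initial (ε-close {0}): {0,2,3,4,6,8,10}
'b' @ 1: {3,5,6,7,8,9,10,11,12}
'a' @ 2: {1,2,3,4,6,8,10,13}  ✓accept
'b' @ 3: {3,5,6,7,8,9,10,11,12}
'c' @ 4: {}  — state set empty
rest 'b' ignored (set empty)
after full input: {}  (accept=1 not in)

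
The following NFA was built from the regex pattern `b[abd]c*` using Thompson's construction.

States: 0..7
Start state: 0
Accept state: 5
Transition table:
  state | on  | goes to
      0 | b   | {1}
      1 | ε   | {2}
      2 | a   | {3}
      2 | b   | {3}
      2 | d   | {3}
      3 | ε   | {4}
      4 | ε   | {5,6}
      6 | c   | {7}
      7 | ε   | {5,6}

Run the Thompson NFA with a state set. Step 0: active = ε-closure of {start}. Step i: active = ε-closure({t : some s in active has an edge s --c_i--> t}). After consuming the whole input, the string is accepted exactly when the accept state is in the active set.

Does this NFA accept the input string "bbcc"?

S₀ = ε-closure({0}) = {0}
'b' @ 1: {1,2}
'b' @ 2: {3,4,5,6}  [accepting]
'c' @ 3: {5,6,7}  [accepting]
'c' @ 4: {5,6,7}  [accepting]
final: {5,6,7}; accept 5 in set

Answer: ACCEPT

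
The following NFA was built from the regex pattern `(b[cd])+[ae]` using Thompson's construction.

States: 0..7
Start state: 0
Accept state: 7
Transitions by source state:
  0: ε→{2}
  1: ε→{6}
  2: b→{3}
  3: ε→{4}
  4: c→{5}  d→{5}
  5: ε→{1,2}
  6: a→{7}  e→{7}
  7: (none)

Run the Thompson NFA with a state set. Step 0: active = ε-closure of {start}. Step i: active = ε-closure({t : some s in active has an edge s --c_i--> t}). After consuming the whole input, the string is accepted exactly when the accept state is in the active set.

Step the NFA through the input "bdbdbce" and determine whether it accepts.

Answer: ACCEPT

Trace:
initial (ε-close {0}): {0,2}
'b' @ 1: {3,4}
'd' @ 2: {1,2,5,6}
'b' @ 3: {3,4}
'd' @ 4: {1,2,5,6}
'b' @ 5: {3,4}
'c' @ 6: {1,2,5,6}
'e' @ 7: {7}  [accepting]
after full input: {7}  (accept=7 in)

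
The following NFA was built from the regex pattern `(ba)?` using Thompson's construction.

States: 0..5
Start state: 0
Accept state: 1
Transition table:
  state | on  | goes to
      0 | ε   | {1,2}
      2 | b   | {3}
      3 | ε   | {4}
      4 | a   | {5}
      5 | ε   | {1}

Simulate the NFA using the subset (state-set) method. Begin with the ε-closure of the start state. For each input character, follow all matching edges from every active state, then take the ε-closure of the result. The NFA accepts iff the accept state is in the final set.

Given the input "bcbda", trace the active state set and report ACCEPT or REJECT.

initial (ε-close {0}): {0,1,2}
'b' @ 1: {3,4}
'c' @ 2: {}  — dead — no transitions
rest 'bda' ignored (set empty)
after full input: {}  (accept=1 not in)

Answer: REJECT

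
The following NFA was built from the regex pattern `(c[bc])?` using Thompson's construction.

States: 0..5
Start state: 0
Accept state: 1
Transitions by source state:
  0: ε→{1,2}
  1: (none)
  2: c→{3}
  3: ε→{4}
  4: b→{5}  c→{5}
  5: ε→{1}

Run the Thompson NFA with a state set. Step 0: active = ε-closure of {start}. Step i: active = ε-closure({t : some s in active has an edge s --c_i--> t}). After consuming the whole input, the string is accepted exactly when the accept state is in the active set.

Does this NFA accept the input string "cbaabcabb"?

start: ε-closure({0}) = {0,1,2}
'c' @ 1: {3,4}
'b' @ 2: {1,5}  [accepting]
'a' @ 3: {}  — dead — no transitions
rest 'abcabb' ignored (set empty)
end set {} — state 1 not in

Answer: REJECT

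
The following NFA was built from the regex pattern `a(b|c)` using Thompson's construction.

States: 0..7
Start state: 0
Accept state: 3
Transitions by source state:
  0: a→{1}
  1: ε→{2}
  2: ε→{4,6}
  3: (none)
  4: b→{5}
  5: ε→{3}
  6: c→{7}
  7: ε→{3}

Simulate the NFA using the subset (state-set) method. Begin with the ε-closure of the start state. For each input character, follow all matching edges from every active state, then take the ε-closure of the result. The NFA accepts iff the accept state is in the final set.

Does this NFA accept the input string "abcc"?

start: ε-closure({0}) = {0}
'a' @ 1: {1,2,4,6}
'b' @ 2: {3,5}  [accepting]
'c' @ 3: {}  — state set empty
rest 'c' ignored (set empty)
after full input: {}  (accept=3 not in)

Answer: REJECT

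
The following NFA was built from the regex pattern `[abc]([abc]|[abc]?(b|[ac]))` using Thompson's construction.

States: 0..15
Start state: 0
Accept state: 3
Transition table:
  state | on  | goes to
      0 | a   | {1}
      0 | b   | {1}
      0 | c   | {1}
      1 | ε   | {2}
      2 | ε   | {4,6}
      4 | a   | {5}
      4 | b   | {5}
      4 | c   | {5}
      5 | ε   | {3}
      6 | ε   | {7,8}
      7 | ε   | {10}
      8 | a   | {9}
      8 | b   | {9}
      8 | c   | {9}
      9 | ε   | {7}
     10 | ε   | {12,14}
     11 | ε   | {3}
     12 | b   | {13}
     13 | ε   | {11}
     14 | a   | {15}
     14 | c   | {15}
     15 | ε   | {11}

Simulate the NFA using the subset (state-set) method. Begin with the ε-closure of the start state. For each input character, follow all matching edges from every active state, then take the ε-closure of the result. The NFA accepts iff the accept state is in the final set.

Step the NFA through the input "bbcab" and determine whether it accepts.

S₀ = ε-closure({0}) = {0}
'b' @ 1: {1,2,4,6,7,8,10,12,14}
'b' @ 2: {3,5,7,9,10,11,12,13,14}  ✓accept
'c' @ 3: {3,11,15}  ✓accept
'a' @ 4: {}  — dead — no transitions
rest 'b' ignored (set empty)
after full input: {}  (accept=3 not in)

Answer: REJECT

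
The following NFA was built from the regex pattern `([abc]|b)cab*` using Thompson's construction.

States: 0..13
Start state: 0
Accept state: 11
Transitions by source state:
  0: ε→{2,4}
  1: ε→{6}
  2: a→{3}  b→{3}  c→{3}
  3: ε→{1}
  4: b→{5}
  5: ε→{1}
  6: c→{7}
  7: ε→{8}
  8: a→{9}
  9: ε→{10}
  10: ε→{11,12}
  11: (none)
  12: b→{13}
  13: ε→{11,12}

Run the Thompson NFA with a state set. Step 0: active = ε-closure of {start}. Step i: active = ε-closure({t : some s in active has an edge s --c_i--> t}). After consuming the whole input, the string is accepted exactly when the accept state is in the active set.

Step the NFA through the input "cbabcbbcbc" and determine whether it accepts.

Answer: REJECT

Derivation:
initial (ε-close {0}): {0,2,4}
'c' @ 1: {1,3,6}
'b' @ 2: {}  — state set empty
rest 'abcbbcbc' ignored (set empty)
end set {} — state 11 not in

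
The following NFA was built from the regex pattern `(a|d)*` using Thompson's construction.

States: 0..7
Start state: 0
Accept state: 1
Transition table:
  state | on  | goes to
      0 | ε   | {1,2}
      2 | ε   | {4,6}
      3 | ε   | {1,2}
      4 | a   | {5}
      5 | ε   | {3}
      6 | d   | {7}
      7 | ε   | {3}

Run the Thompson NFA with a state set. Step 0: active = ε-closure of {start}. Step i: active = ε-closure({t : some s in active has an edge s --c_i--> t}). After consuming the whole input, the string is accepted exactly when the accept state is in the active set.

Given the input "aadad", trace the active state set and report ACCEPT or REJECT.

S₀ = ε-closure({0}) = {0,1,2,4,6}
'a' @ 1: {1,2,3,4,5,6}  [accepting]
'a' @ 2: {1,2,3,4,5,6}  [accepting]
'd' @ 3: {1,2,3,4,6,7}  [accepting]
'a' @ 4: {1,2,3,4,5,6}  [accepting]
'd' @ 5: {1,2,3,4,6,7}  [accepting]
final: {1,2,3,4,6,7}; accept 1 in set

Answer: ACCEPT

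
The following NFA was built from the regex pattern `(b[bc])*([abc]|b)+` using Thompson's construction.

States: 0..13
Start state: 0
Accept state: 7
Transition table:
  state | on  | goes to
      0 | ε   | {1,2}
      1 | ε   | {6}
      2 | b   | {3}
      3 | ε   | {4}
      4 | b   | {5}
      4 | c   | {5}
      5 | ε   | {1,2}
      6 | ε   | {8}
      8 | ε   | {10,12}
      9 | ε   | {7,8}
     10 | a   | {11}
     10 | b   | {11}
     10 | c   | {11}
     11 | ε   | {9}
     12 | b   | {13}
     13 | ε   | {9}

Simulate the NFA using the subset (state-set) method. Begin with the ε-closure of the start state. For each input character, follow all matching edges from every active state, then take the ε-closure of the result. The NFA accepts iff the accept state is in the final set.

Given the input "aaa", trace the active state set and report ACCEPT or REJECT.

S₀ = ε-closure({0}) = {0,1,2,6,8,10,12}
'a' @ 1: {7,8,9,10,11,12}  ✓accept
'a' @ 2: {7,8,9,10,11,12}  ✓accept
'a' @ 3: {7,8,9,10,11,12}  ✓accept
after full input: {7,8,9,10,11,12}  (accept=7 in)

Answer: ACCEPT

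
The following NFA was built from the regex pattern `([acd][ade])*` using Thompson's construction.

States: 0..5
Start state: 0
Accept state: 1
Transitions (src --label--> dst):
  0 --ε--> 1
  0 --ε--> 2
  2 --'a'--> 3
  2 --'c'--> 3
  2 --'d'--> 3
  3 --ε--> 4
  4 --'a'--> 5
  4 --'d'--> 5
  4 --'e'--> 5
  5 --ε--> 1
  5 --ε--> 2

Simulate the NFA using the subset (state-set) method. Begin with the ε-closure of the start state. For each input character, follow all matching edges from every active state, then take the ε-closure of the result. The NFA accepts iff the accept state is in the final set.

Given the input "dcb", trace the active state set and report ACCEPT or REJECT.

Answer: REJECT

Trace:
S₀ = ε-closure({0}) = {0,1,2}
'd' @ 1: {3,4}
'c' @ 2: {}  — no active states
rest 'b' ignored (set empty)
after full input: {}  (accept=1 not in)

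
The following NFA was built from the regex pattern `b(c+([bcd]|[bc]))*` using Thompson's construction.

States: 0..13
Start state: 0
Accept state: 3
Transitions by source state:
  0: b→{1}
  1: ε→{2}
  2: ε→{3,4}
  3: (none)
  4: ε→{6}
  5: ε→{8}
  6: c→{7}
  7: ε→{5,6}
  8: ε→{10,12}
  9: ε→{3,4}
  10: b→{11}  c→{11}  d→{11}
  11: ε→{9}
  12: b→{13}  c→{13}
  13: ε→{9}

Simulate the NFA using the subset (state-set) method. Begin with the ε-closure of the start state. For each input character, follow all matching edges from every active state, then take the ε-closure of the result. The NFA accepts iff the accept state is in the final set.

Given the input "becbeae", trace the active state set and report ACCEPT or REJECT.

start: ε-closure({0}) = {0}
'b' @ 1: {1,2,3,4,6}  ✓accept
'e' @ 2: {}  — state set empty
rest 'cbeae' ignored (set empty)
after full input: {}  (accept=3 not in)

Answer: REJECT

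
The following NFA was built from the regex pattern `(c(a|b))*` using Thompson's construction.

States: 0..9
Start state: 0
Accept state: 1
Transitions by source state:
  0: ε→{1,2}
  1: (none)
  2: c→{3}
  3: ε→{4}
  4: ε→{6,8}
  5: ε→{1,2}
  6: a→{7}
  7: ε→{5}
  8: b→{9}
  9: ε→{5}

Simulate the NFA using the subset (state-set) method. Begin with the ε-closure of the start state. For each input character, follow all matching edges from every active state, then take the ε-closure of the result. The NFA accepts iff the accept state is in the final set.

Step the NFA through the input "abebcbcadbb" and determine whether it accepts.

Answer: REJECT

Steps:
start: ε-closure({0}) = {0,1,2}
'a' @ 1: {}  — state set empty
rest 'bebcbcadbb' ignored (set empty)
after full input: {}  (accept=1 not in)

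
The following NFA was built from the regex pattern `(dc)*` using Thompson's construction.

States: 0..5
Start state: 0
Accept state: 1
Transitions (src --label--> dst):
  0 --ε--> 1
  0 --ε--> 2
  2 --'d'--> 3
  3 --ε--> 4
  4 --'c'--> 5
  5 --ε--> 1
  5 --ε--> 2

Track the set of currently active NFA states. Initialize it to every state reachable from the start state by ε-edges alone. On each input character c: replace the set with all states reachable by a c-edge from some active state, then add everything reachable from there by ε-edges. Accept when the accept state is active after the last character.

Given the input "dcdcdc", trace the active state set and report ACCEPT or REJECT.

S₀ = ε-closure({0}) = {0,1,2}
'd' @ 1: {3,4}
'c' @ 2: {1,2,5}  (accept∈set)
'd' @ 3: {3,4}
'c' @ 4: {1,2,5}  (accept∈set)
'd' @ 5: {3,4}
'c' @ 6: {1,2,5}  (accept∈set)
final: {1,2,5}; accept 1 in set

Answer: ACCEPT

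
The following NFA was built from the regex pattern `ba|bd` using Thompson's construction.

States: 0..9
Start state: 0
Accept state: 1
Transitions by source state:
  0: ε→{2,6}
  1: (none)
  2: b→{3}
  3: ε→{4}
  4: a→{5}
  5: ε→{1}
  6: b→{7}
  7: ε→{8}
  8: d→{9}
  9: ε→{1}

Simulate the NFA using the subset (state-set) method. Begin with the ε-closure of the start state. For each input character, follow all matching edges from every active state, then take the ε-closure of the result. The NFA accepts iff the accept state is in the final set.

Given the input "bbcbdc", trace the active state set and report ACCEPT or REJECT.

Answer: REJECT

Trace:
S₀ = ε-closure({0}) = {0,2,6}
'b' @ 1: {3,4,7,8}
'b' @ 2: {}  — dead — no transitions
rest 'cbdc' ignored (set empty)
final: {}; accept 1 not in set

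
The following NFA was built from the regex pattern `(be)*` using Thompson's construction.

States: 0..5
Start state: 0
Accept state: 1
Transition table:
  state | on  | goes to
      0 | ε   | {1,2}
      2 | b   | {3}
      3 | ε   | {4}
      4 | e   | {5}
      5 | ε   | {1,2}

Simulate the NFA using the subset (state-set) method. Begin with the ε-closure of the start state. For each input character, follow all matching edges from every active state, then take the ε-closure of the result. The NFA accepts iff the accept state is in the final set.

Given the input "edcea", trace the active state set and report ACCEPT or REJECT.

Answer: REJECT

Trace:
initial (ε-close {0}): {0,1,2}
'e' @ 1: {}  — state set empty
rest 'dcea' ignored (set empty)
final: {}; accept 1 not in set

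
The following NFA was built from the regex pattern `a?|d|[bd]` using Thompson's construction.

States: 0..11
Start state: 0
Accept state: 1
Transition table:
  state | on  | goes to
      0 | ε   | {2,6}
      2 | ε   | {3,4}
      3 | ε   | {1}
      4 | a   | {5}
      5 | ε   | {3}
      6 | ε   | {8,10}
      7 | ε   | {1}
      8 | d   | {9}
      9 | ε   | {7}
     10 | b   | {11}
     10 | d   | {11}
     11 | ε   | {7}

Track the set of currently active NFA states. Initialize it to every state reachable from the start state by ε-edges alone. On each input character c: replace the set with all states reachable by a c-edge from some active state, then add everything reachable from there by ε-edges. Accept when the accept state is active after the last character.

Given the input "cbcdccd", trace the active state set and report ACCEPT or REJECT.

Answer: REJECT

Derivation:
initial (ε-close {0}): {0,1,2,3,4,6,8,10}
'c' @ 1: {}  — dead — no transitions
rest 'bcdccd' ignored (set empty)
end set {} — state 1 not in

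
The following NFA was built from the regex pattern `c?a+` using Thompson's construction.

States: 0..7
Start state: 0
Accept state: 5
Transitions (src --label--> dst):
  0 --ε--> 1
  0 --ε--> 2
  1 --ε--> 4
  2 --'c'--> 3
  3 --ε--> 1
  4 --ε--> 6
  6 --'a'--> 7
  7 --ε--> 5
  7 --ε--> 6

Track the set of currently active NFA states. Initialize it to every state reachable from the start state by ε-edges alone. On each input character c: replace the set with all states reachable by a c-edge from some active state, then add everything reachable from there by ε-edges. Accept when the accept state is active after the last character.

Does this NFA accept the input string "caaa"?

initial (ε-close {0}): {0,1,2,4,6}
'c' @ 1: {1,3,4,6}
'a' @ 2: {5,6,7}  [accepting]
'a' @ 3: {5,6,7}  [accepting]
'a' @ 4: {5,6,7}  [accepting]
end set {5,6,7} — state 5 in

Answer: ACCEPT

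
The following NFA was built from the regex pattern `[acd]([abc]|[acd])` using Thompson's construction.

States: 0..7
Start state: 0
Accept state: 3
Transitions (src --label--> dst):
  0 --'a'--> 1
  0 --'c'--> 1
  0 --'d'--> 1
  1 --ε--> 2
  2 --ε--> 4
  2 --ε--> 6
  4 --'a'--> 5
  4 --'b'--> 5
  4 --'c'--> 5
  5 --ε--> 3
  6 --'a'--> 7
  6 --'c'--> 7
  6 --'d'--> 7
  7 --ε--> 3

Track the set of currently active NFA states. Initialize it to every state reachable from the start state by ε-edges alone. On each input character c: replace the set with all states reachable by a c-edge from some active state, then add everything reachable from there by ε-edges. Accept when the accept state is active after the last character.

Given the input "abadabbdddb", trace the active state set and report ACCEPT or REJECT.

Answer: REJECT

Derivation:
start: ε-closure({0}) = {0}
'a' @ 1: {1,2,4,6}
'b' @ 2: {3,5}  ✓accept
'a' @ 3: {}  — state set empty
rest 'dabbdddb' ignored (set empty)
after full input: {}  (accept=3 not in)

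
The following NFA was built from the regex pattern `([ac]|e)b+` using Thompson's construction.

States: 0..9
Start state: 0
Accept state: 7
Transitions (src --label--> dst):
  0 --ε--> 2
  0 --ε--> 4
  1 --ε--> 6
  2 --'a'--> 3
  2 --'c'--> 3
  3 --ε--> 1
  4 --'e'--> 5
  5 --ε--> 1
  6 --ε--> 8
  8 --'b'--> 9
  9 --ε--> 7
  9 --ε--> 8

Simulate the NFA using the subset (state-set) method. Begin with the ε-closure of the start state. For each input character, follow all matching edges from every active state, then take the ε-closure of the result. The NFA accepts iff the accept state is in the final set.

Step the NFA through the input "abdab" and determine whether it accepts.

initial (ε-close {0}): {0,2,4}
'a' @ 1: {1,3,6,8}
'b' @ 2: {7,8,9}  (accept∈set)
'd' @ 3: {}  — dead — no transitions
rest 'ab' ignored (set empty)
end set {} — state 7 not in

Answer: REJECT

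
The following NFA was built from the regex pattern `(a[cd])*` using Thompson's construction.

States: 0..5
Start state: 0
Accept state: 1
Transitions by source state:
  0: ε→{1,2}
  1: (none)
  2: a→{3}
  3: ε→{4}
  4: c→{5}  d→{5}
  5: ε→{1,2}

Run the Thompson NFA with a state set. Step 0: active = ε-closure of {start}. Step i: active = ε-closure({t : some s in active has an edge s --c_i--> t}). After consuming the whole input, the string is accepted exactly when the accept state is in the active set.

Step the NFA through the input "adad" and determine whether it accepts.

start: ε-closure({0}) = {0,1,2}
'a' @ 1: {3,4}
'd' @ 2: {1,2,5}  [accepting]
'a' @ 3: {3,4}
'd' @ 4: {1,2,5}  [accepting]
after full input: {1,2,5}  (accept=1 in)

Answer: ACCEPT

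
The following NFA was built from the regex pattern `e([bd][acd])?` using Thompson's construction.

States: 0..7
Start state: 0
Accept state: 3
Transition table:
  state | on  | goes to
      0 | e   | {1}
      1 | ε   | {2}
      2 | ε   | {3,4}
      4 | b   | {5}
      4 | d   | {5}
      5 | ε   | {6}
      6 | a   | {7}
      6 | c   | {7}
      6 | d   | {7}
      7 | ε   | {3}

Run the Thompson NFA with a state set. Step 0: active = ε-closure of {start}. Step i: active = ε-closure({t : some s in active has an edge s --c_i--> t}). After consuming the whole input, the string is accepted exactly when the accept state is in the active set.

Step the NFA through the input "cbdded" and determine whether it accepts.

start: ε-closure({0}) = {0}
'c' @ 1: {}  — state set empty
rest 'bdded' ignored (set empty)
after full input: {}  (accept=3 not in)

Answer: REJECT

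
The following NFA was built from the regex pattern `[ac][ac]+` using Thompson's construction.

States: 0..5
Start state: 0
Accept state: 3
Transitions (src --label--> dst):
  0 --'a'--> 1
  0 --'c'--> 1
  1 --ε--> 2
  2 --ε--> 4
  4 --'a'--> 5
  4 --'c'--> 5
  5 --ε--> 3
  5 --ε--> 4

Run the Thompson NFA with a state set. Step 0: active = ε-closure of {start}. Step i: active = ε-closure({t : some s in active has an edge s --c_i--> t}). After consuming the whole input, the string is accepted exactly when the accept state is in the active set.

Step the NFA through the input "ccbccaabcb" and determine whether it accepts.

Answer: REJECT

Trace:
S₀ = ε-closure({0}) = {0}
'c' @ 1: {1,2,4}
'c' @ 2: {3,4,5}  [accepting]
'b' @ 3: {}  — state set empty
rest 'ccaabcb' ignored (set empty)
after full input: {}  (accept=3 not in)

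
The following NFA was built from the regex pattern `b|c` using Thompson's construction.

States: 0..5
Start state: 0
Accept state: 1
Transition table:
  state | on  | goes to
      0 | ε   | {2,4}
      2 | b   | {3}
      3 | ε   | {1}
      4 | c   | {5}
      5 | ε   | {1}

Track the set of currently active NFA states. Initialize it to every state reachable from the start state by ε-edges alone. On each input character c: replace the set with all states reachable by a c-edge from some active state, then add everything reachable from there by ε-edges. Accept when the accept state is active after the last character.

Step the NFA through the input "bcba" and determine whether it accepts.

Answer: REJECT

Steps:
S₀ = ε-closure({0}) = {0,2,4}
'b' @ 1: {1,3}  ✓accept
'c' @ 2: {}  — state set empty
rest 'ba' ignored (set empty)
final: {}; accept 1 not in set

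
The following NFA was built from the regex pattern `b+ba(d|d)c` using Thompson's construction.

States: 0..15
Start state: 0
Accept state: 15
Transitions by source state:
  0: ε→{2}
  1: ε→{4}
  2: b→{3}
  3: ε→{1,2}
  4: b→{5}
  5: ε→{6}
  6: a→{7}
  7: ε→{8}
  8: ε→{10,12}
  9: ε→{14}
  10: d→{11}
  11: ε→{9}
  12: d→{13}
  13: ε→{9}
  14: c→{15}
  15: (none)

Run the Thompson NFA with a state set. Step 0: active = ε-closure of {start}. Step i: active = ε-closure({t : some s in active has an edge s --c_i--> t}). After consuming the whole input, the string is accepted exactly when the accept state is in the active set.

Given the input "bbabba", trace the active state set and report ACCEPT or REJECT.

Answer: REJECT

Trace:
initial (ε-close {0}): {0,2}
'b' @ 1: {1,2,3,4}
'b' @ 2: {1,2,3,4,5,6}
'a' @ 3: {7,8,10,12}
'b' @ 4: {}  — no active states
rest 'ba' ignored (set empty)
after full input: {}  (accept=15 not in)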